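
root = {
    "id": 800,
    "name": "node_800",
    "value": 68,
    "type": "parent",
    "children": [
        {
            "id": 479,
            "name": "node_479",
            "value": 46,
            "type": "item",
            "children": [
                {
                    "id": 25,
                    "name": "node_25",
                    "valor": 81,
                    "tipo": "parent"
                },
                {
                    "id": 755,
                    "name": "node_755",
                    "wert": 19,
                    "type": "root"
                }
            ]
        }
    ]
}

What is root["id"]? 800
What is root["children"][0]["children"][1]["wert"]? 19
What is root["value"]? 68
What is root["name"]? "node_800"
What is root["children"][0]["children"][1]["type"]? "root"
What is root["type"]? "parent"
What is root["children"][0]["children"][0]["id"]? 25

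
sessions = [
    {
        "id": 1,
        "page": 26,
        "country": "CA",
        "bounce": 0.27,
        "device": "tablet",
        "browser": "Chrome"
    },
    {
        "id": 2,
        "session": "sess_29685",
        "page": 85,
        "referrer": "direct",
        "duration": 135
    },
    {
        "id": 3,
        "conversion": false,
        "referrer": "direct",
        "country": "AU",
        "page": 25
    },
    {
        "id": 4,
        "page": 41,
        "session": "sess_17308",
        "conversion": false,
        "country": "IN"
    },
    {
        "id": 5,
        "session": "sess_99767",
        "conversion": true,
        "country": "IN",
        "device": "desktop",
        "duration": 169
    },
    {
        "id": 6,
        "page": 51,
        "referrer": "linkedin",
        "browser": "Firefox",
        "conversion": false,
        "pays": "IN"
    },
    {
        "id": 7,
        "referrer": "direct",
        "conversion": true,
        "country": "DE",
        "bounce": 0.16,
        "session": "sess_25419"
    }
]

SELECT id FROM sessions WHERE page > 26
[2, 4, 6]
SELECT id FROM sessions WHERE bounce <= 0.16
[7]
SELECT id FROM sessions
[1, 2, 3, 4, 5, 6, 7]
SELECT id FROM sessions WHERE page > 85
[]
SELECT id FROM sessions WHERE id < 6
[1, 2, 3, 4, 5]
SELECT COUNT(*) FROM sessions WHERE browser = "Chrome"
1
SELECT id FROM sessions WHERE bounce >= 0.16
[1, 7]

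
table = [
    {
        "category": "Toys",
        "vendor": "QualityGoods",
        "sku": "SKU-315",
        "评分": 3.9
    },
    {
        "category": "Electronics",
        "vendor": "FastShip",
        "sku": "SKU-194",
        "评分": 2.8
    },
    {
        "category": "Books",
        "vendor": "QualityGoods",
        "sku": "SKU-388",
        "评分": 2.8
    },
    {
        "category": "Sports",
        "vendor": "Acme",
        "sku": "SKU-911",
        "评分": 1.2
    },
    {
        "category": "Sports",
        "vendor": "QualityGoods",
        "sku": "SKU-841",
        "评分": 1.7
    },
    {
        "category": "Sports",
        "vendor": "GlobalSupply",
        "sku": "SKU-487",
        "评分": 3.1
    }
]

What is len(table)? 6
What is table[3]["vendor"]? "Acme"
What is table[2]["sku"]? "SKU-388"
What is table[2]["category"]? "Books"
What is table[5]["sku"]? "SKU-487"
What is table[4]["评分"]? 1.7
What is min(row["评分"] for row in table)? 1.2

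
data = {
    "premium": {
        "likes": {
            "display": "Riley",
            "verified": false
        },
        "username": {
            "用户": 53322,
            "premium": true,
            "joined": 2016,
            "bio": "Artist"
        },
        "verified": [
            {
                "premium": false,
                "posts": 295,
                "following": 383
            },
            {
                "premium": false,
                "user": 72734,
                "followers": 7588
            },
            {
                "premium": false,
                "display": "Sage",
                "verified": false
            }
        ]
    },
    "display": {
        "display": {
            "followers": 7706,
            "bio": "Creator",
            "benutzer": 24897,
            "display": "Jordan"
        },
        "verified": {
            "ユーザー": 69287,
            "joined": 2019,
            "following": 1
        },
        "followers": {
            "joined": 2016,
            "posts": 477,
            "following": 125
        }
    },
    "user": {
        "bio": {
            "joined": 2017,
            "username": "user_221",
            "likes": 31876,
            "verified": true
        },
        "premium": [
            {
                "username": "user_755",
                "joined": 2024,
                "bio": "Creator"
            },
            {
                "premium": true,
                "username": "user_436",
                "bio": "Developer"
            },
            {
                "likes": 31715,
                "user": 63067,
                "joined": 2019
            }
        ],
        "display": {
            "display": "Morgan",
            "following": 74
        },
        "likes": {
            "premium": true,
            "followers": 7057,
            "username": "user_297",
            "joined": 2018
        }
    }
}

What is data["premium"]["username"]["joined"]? 2016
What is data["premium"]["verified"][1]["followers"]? 7588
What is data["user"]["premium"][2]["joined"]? 2019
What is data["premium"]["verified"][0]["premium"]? False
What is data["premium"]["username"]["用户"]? 53322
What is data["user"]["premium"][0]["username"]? "user_755"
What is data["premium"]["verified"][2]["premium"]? False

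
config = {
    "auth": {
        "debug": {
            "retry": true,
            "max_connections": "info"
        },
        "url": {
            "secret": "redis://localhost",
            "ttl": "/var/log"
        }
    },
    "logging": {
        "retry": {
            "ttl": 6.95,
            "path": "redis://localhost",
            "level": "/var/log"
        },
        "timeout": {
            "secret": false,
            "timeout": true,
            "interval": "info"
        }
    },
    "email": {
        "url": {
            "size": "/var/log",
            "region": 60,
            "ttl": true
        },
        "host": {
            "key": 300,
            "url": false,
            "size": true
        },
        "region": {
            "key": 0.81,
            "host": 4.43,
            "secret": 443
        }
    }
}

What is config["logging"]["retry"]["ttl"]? 6.95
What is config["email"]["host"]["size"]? True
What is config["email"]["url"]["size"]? "/var/log"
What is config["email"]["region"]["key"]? 0.81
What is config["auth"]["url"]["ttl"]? "/var/log"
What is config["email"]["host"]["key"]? 300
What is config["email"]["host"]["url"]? False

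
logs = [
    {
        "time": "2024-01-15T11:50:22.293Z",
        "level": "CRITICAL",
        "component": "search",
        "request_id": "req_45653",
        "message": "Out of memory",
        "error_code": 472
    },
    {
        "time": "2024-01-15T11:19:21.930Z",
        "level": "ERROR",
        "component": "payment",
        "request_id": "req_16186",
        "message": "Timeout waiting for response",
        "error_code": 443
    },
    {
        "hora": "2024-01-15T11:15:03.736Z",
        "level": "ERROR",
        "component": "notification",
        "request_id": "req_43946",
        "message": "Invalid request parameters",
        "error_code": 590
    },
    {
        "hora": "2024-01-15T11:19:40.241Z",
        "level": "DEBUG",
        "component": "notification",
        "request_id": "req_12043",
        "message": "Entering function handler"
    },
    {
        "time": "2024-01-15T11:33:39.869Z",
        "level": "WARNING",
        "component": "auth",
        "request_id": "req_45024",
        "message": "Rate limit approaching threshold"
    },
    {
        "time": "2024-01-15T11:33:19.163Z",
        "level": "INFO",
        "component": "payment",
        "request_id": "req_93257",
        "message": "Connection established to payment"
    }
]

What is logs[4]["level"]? "WARNING"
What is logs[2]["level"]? "ERROR"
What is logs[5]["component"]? "payment"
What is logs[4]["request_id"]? "req_45024"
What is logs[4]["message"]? "Rate limit approaching threshold"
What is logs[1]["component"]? "payment"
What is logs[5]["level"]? "INFO"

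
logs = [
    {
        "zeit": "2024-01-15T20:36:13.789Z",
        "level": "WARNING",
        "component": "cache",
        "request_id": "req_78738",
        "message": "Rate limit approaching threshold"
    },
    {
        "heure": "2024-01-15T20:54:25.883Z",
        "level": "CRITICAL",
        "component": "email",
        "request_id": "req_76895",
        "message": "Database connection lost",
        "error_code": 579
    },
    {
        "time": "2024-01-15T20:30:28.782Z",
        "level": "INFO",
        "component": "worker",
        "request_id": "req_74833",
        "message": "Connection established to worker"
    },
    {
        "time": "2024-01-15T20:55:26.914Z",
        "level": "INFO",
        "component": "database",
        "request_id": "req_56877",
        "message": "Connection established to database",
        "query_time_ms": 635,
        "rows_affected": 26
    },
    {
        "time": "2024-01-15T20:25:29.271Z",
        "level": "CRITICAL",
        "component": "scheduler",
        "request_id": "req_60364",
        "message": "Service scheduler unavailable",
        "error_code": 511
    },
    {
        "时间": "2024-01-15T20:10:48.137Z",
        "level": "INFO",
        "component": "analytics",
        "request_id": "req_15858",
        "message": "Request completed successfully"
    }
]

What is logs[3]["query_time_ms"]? 635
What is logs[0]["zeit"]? "2024-01-15T20:36:13.789Z"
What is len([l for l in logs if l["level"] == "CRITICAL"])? 2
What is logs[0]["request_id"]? "req_78738"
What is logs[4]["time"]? "2024-01-15T20:25:29.271Z"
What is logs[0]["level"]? "WARNING"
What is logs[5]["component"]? "analytics"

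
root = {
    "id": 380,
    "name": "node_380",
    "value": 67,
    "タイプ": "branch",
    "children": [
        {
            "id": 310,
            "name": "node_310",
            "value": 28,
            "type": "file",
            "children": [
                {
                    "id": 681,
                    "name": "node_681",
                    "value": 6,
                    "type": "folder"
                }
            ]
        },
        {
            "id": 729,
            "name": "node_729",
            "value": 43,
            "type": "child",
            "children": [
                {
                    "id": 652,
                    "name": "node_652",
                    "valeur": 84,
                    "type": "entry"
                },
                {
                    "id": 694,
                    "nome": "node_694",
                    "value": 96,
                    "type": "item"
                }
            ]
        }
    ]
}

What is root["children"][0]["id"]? 310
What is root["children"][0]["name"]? "node_310"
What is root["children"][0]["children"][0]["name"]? "node_681"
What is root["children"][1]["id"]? 729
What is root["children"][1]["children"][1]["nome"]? "node_694"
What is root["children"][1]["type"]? "child"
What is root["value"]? 67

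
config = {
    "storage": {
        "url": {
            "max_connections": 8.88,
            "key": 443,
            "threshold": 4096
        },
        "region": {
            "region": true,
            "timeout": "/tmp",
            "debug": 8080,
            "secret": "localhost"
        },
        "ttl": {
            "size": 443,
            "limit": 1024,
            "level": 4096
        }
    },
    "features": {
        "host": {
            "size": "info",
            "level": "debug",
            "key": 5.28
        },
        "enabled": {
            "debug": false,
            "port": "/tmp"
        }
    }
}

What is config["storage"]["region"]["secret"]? "localhost"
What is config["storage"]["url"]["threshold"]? 4096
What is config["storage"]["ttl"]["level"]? 4096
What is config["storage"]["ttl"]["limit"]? 1024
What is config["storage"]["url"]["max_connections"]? 8.88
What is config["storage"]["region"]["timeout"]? "/tmp"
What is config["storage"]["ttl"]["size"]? 443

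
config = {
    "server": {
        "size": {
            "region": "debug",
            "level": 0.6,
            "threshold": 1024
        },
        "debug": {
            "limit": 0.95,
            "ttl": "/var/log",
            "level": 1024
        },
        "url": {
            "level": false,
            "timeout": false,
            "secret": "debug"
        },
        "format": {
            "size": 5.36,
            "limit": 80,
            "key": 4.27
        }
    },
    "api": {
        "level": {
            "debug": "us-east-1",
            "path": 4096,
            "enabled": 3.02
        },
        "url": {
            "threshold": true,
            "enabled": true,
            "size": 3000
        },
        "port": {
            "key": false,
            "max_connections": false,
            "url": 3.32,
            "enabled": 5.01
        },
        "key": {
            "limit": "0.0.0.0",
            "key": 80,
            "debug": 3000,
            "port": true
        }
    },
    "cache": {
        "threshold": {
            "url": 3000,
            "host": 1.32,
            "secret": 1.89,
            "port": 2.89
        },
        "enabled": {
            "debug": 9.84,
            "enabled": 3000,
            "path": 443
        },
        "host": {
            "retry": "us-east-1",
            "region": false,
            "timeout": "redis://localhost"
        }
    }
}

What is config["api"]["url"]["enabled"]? True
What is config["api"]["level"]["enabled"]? 3.02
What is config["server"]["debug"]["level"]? 1024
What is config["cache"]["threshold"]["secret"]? 1.89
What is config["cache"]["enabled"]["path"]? 443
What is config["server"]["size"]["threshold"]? 1024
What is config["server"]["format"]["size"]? 5.36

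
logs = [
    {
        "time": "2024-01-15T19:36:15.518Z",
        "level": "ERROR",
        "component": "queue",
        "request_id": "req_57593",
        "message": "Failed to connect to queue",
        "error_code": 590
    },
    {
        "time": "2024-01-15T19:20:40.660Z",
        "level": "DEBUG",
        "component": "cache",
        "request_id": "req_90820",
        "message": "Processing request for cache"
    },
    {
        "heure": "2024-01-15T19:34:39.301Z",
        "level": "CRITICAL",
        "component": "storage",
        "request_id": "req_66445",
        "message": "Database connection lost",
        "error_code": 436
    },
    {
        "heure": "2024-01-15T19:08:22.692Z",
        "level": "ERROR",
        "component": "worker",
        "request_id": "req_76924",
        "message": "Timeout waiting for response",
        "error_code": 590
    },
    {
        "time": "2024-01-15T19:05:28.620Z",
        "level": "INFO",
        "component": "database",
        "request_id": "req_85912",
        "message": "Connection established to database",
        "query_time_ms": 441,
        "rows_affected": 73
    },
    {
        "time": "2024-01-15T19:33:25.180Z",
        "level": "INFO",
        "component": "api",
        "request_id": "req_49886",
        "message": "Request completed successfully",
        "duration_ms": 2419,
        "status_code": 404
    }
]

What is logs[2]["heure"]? "2024-01-15T19:34:39.301Z"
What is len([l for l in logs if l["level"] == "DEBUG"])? 1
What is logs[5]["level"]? "INFO"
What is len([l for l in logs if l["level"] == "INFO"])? 2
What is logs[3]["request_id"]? "req_76924"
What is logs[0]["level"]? "ERROR"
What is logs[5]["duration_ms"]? 2419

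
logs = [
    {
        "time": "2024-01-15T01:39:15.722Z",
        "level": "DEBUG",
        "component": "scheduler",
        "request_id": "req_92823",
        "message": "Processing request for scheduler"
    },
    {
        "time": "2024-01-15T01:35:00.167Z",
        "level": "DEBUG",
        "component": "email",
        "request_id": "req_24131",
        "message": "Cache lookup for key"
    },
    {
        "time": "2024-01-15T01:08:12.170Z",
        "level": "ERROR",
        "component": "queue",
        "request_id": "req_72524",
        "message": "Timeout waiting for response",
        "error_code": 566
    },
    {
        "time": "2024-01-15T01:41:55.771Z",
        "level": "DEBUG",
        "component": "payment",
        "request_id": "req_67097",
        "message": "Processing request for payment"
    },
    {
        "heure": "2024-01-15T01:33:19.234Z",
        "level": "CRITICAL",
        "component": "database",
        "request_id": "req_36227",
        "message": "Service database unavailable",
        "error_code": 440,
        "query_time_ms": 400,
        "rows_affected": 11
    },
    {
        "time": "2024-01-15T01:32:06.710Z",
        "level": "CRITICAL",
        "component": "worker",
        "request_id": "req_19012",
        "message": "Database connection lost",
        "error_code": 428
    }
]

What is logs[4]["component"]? "database"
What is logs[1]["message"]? "Cache lookup for key"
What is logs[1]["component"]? "email"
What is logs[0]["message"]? "Processing request for scheduler"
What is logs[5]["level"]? "CRITICAL"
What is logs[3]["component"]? "payment"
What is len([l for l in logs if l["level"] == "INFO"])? 0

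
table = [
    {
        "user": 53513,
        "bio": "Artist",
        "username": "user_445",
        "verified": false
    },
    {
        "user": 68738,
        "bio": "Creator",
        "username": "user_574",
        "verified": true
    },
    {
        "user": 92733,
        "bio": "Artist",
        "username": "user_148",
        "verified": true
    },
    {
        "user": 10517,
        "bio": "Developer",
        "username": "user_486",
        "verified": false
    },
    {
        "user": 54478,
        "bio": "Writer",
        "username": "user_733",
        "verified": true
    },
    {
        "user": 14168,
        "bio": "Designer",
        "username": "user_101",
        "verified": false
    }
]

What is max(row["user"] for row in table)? 92733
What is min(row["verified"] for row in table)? False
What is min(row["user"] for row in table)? 10517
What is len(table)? 6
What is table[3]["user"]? 10517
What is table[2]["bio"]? "Artist"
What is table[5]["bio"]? "Designer"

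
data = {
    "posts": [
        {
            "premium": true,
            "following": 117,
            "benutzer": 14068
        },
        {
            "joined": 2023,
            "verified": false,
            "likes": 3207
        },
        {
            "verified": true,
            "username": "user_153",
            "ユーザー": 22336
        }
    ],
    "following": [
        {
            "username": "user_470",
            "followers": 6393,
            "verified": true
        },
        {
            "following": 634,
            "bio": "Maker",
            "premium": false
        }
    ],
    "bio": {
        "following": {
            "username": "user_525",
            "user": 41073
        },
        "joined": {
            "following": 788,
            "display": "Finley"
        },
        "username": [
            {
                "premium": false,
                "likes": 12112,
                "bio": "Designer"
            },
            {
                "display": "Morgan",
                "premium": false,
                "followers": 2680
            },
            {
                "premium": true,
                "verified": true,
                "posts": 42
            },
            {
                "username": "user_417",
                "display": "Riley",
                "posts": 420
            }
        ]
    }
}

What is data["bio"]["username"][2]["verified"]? True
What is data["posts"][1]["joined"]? 2023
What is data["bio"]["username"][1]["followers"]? 2680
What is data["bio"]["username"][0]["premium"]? False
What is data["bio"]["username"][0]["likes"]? 12112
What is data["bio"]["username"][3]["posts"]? 420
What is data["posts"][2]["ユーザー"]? 22336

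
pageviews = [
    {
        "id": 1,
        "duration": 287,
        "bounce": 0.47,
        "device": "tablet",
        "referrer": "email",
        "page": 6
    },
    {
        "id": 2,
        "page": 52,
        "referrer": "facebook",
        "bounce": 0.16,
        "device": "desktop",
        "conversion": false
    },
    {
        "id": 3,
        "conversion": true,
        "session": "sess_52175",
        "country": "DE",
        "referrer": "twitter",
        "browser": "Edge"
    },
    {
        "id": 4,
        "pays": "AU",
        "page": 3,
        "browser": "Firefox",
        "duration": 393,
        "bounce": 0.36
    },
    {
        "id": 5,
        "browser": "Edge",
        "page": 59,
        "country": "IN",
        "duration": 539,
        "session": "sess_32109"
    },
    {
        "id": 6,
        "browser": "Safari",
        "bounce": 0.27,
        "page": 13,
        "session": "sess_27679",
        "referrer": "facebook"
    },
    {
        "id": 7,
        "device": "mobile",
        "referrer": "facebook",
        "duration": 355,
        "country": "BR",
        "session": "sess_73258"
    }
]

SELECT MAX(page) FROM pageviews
59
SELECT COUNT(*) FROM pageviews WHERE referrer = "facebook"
3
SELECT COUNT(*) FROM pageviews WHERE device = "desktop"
1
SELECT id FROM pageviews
[1, 2, 3, 4, 5, 6, 7]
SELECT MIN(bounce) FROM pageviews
0.16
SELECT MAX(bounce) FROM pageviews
0.47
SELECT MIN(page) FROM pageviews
3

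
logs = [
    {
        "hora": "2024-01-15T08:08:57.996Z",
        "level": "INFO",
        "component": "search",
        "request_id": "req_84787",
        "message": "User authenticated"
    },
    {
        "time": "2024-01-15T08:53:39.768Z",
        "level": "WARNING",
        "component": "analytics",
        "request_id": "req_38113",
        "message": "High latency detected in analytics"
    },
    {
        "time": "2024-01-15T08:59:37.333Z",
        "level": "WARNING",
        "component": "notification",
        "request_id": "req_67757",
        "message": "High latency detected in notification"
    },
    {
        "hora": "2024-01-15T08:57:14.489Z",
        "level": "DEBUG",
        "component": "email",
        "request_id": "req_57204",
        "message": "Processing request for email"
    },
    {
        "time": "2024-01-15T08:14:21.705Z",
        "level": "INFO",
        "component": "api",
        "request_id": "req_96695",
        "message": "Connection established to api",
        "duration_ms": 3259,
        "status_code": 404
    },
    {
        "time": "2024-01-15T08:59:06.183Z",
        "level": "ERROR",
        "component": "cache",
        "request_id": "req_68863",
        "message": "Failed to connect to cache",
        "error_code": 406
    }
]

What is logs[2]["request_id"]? "req_67757"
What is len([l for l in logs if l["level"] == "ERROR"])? 1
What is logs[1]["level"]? "WARNING"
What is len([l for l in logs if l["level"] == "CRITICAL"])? 0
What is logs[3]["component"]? "email"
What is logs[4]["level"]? "INFO"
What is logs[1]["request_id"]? "req_38113"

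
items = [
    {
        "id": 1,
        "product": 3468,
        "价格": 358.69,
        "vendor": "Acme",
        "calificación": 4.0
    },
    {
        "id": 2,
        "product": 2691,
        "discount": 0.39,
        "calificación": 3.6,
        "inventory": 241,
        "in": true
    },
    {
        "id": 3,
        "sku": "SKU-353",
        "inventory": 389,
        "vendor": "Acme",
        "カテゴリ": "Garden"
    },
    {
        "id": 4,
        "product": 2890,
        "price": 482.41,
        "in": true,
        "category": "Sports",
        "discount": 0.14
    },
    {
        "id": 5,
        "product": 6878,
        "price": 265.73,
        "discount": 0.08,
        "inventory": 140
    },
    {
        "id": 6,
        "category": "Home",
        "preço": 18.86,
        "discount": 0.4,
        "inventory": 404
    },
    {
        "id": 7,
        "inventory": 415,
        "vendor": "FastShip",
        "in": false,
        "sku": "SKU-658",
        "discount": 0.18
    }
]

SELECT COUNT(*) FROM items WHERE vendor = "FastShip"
1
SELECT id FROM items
[1, 2, 3, 4, 5, 6, 7]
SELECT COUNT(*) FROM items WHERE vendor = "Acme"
2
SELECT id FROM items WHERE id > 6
[7]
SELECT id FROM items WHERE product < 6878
[1, 2, 4]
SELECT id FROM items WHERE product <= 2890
[2, 4]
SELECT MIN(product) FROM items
2691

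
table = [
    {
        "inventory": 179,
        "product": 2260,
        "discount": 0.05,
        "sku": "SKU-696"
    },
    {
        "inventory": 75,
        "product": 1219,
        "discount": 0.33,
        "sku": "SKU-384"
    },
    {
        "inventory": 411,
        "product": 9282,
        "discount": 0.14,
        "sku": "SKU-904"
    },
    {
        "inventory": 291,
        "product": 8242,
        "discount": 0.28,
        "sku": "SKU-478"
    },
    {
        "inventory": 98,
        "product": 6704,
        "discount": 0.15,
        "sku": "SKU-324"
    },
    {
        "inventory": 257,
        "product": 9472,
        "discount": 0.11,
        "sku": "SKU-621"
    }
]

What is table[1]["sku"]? "SKU-384"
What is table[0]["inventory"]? 179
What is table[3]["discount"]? 0.28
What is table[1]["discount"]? 0.33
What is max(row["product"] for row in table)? 9472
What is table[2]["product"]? 9282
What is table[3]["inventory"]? 291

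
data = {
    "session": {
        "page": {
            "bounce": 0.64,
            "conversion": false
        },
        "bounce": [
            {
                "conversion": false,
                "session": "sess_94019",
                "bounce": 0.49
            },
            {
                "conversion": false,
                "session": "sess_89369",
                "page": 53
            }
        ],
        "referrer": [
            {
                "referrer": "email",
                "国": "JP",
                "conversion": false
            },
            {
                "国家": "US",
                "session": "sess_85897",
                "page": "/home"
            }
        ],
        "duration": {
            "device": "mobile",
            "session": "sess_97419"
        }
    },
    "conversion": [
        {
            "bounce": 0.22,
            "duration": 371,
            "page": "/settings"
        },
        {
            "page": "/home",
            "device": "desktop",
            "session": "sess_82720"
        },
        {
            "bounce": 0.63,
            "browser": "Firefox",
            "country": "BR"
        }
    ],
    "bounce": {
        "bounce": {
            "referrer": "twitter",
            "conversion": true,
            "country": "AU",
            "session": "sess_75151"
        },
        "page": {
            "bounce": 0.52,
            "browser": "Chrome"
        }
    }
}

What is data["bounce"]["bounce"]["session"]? "sess_75151"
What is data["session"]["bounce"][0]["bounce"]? 0.49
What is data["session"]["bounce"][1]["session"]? "sess_89369"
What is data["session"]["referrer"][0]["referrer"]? "email"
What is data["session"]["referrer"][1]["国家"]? "US"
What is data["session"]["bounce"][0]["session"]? "sess_94019"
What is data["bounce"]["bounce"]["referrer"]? "twitter"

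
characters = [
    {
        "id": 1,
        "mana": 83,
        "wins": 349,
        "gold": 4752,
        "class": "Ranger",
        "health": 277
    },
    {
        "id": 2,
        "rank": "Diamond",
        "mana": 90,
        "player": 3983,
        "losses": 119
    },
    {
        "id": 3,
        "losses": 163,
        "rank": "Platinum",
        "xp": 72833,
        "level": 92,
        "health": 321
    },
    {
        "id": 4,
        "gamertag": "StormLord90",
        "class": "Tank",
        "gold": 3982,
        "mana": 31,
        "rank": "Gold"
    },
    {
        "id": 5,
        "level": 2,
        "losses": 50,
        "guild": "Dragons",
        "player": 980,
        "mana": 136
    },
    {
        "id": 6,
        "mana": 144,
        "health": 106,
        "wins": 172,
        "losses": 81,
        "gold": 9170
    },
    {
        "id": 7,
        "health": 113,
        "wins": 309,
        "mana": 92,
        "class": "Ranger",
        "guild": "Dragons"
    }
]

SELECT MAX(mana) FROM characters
144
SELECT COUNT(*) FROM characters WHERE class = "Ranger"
2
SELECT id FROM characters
[1, 2, 3, 4, 5, 6, 7]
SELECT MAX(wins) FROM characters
349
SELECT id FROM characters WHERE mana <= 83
[1, 4]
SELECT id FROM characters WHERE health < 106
[]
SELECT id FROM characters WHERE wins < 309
[6]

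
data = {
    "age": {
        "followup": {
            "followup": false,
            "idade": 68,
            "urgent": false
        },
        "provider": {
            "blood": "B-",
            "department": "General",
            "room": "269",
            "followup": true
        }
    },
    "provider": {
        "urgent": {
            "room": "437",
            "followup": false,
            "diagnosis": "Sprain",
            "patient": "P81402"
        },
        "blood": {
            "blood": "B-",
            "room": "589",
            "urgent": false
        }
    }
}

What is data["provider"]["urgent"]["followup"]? False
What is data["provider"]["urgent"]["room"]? "437"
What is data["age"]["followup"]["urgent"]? False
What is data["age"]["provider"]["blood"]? "B-"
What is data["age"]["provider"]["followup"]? True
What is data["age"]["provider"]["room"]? "269"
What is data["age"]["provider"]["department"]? "General"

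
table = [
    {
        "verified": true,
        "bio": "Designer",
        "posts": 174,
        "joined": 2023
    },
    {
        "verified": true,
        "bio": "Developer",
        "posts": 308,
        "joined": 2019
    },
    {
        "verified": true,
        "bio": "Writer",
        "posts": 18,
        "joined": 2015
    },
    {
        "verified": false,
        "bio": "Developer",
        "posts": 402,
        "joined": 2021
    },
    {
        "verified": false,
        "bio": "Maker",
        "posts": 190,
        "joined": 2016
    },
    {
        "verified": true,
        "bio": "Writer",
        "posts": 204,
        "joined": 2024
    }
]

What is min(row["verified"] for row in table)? False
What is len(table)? 6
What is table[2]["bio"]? "Writer"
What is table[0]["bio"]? "Designer"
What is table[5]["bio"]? "Writer"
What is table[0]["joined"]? 2023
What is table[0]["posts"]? 174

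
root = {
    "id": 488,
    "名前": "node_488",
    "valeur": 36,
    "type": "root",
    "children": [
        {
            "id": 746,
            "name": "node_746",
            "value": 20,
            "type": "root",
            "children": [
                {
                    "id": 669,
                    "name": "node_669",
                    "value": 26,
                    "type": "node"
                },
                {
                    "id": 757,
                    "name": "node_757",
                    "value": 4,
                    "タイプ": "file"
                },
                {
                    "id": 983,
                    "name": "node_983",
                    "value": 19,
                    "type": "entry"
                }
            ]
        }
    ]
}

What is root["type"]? "root"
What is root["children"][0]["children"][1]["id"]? 757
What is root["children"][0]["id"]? 746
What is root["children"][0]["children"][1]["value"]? 4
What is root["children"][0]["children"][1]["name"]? "node_757"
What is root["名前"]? "node_488"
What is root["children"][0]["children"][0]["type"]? "node"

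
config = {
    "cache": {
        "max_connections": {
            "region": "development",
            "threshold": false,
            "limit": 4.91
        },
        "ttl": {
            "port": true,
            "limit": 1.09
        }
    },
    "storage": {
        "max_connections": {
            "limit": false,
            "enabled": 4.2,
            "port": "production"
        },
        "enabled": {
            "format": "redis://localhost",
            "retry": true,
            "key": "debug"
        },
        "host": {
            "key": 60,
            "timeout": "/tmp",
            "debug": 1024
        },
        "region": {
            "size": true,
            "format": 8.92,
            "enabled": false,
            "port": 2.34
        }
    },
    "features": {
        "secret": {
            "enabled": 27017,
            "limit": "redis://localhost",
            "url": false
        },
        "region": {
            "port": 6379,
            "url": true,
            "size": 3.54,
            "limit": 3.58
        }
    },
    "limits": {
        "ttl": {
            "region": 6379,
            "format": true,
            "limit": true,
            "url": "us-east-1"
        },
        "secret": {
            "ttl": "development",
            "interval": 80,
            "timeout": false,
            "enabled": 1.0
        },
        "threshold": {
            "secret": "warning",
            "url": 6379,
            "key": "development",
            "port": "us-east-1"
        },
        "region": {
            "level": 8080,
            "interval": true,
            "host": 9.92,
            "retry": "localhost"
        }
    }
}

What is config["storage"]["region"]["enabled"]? False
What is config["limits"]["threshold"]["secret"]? "warning"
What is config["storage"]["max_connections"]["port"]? "production"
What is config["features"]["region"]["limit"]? 3.58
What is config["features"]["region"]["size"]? 3.54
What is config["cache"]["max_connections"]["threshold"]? False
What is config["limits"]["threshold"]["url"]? 6379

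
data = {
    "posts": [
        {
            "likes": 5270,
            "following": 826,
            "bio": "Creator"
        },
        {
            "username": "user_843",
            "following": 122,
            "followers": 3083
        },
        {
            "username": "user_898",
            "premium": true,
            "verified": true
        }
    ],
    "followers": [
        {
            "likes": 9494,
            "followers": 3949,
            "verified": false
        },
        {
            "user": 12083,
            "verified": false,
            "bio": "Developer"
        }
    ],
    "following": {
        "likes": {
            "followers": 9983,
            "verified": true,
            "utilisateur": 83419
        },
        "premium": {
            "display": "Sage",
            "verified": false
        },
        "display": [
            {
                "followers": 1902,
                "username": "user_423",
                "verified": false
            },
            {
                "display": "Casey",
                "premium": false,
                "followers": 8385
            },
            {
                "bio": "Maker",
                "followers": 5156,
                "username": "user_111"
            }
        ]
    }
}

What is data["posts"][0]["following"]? 826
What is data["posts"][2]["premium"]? True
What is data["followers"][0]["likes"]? 9494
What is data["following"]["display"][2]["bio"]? "Maker"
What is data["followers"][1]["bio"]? "Developer"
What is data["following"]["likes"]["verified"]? True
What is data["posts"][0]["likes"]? 5270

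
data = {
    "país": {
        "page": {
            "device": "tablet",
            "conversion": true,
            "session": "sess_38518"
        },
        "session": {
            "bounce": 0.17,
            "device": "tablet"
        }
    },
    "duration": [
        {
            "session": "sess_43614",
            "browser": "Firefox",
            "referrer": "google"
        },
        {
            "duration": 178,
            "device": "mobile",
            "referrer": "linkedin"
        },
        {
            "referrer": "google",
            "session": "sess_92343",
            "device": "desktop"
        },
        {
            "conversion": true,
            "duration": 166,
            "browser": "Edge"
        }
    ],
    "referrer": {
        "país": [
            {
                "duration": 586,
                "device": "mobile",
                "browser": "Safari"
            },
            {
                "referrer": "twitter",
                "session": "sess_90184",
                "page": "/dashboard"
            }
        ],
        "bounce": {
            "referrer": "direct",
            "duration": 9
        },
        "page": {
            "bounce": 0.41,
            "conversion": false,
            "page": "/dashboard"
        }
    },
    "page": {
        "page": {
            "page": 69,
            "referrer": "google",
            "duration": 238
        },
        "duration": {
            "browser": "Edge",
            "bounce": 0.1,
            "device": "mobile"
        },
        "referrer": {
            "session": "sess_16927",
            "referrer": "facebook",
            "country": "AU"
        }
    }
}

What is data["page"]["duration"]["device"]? "mobile"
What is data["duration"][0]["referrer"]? "google"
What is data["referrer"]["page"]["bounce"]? 0.41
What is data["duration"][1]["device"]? "mobile"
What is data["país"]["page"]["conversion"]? True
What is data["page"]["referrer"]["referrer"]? "facebook"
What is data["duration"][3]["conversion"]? True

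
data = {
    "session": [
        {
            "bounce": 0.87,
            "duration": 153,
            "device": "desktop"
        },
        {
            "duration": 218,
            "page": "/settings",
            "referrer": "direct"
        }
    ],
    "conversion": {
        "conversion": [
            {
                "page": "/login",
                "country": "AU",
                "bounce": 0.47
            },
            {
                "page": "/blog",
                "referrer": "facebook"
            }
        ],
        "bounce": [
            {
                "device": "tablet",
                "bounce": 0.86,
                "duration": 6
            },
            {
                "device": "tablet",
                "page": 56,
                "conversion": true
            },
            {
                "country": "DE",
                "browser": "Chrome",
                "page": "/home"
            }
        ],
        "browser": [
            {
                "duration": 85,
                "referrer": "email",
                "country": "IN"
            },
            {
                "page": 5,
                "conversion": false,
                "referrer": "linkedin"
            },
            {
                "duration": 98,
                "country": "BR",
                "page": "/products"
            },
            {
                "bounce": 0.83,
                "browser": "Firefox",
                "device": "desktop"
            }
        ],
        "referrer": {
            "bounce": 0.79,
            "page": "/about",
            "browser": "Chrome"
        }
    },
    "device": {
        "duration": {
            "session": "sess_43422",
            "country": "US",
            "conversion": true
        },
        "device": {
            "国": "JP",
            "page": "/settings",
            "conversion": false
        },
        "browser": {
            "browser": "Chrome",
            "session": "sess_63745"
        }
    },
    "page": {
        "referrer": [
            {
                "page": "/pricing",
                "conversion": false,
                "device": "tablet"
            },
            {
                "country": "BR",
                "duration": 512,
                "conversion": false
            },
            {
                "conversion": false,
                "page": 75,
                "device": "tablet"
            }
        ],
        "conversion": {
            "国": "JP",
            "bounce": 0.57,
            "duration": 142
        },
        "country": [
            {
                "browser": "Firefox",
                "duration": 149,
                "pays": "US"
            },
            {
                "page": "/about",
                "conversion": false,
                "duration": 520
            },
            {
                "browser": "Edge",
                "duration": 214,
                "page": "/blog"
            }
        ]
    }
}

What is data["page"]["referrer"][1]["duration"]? 512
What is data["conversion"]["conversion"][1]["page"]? "/blog"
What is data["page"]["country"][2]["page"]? "/blog"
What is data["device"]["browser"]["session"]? "sess_63745"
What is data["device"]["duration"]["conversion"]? True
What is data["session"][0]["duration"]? 153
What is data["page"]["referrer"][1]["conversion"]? False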